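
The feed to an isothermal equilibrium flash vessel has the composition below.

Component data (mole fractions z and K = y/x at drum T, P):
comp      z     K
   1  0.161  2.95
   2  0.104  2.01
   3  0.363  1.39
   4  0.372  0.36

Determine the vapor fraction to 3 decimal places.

ψ = 0.495

Iterate (Newton) starting at ψ = 0.7:
  ψ = 0.700: g = -0.1258, g' = -0.680 → ψ = 0.515
  ψ = 0.515: g = -0.0115, g' = -0.576 → ψ = 0.495
Converged at ψ = 0.495.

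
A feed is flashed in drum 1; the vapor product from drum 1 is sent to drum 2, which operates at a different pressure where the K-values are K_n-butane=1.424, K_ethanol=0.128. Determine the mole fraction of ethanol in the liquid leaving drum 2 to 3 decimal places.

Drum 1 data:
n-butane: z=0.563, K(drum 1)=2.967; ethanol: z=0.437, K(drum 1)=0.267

x_ethanol (drum 2) = 0.327

Drum 1:
Rachford–Rice: g(ψ₁) = Σ zᵢ(Kᵢ−1)/(1+ψ₁(Kᵢ−1)) = 0.
Check two-phase: ΣzᵢKᵢ = 1.787 > 1 and Σzᵢ/Kᵢ = 1.826 > 1, so g(0) = 0.787 > 0 and g(1) = -0.826 < 0.
Binary case is linear: z₁(K₁−1)(1+ψ₁(K₂−1)) + z₂(K₂−1)(1+ψ₁(K₁−1)) = 0
⇒ ψ₁ = [z₁(K₁−1)+z₂(K₂−1)] / [−(K₁−1)(K₂−1)] = 0.7871/1.4418 = 0.546
Drum-1 compositions:
  n-butane: x = 0.271, y = 0.805
  ethanol: x = 0.729, y = 0.195
Drum-2 feed = drum-1 vapor: z₂ = (0.8055, 0.1945).
Drum 2:
Rachford–Rice: g(ψ₂) = Σ zᵢ(Kᵢ−1)/(1+ψ₂(Kᵢ−1)) = 0.
g(0) = ΣzᵢKᵢ − 1 = 0.172 and g(1) = 1 − Σzᵢ/Kᵢ = -1.085, so a root lies in (0, 1).
Binary case is linear: z₁(K₁−1)(1+ψ₂(K₂−1)) + z₂(K₂−1)(1+ψ₂(K₁−1)) = 0
⇒ ψ₂ = [z₁(K₁−1)+z₂(K₂−1)] / [−(K₁−1)(K₂−1)] = 0.1719/0.3697 = 0.465
  n-butane: x = 0.673, y = 0.958
  ethanol: x = 0.327, y = 0.042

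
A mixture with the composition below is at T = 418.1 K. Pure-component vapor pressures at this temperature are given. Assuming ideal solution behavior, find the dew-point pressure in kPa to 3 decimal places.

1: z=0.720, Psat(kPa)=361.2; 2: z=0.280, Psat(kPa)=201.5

At the dew point ψ → 1, so Σzᵢ/Kᵢ = 1 with Kᵢ = Pᵢˢᵃᵗ/P ⇒ 1/P = Σzᵢ/Pᵢˢᵃᵗ.
1/P = 0.720/361.2 + 0.280/201.5 = 0.003383 ⇒ P = 295.601 kPa

Pdew = 295.601 kPa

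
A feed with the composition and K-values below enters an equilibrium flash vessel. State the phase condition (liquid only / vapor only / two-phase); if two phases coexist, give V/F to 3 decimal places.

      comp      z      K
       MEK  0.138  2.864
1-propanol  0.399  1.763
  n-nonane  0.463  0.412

two-phase, V/F = 0.443

ΣzᵢKᵢ = 1.289; Σzᵢ/Kᵢ = 1.398.
Both exceed 1, so a two-phase solution exists.
Material balance + equilibrium reduce to Σ zᵢ(Kᵢ−1)/(1+ψ(Kᵢ−1)) = 0.
Iterate (Newton) starting at ψ = 0.5:
  ψ = 0.500: g = -0.0321, g' = -0.571 → ψ = 0.444
  ψ = 0.444: g = -0.0002, g' = -0.566 → ψ = 0.443
Converged at ψ = 0.443.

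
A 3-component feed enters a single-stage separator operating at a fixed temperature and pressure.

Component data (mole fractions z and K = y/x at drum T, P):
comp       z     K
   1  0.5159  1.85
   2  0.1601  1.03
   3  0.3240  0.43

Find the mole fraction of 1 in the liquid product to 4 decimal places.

x_1 = 0.3350

Let ψ = V/F and solve Σ zᵢ(Kᵢ−1)/(1+ψ(Kᵢ−1)) = 0.
g(0) = ΣzᵢKᵢ − 1 = 0.2586 and g(1) = 1 − Σzᵢ/Kᵢ = -0.1878, so a root lies in (0, 1).
Newton iteration, ψ⁰ = 0.5:
  ψ = 0.5000: g = 0.05417, g' = -0.3896 → ψ = 0.6390
  ψ = 0.6390: g = -0.00161, g' = -0.4171 → ψ = 0.6352
Converged at ψ = 0.6352.
Compositions from xᵢ = zᵢ/(1+ψ(Kᵢ−1)), yᵢ = Kᵢxᵢ:
  1: x = 0.3350, y = 0.6198
  2: x = 0.1571, y = 0.1618
  3: x = 0.5079, y = 0.2184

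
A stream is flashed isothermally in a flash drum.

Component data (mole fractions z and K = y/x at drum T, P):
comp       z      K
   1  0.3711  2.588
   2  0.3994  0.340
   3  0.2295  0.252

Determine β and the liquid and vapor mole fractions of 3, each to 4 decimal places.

Material balance + equilibrium reduce to Σ zᵢ(Kᵢ−1)/(1+β(Kᵢ−1)) = 0.
g(0) = ΣzᵢKᵢ − 1 = 0.1540 and g(1) = 1 − Σzᵢ/Kᵢ = -1.2288, so a root lies in (0, 1).
Iterate (Newton) starting at β = 0.5:
  β = 0.5000: g = -0.33918, g' = -1.0060 → β = 0.1628
  β = 0.1628: g = -0.02260, g' = -0.9757 → β = 0.1397
  β = 0.1397: g = 0.00025, g' = -0.9981 → β = 0.1399
Converged at β = 0.1399.
Compositions from xᵢ = zᵢ/(1+β(Kᵢ−1)), yᵢ = Kᵢxᵢ:
  1: x = 0.3036, y = 0.7858
  2: x = 0.4400, y = 0.1496
  3: x = 0.2563, y = 0.0646

β = 0.1399, x_3 = 0.2563, y_3 = 0.0646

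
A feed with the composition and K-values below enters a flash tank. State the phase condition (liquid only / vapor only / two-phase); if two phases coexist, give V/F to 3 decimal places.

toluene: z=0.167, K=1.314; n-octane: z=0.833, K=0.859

liquid only

ΣzᵢKᵢ = 0.935; Σzᵢ/Kᵢ = 1.097.
Since ΣzᵢKᵢ < 1 the mixture is below its bubble point — single liquid phase.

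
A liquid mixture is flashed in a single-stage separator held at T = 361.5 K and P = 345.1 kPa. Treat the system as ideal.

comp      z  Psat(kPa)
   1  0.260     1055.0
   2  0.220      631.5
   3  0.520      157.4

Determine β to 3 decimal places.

Raoult's law: Kᵢ = Pᵢˢᵃᵗ/P = Pᵢˢᵃᵗ/345.1.
  K_1 = 1055.0/345.1 = 3.05708, K_2 = 631.5/345.1 = 1.82990, K_3 = 157.4/345.1 = 0.45610
Newton–Raphson from β = 0.38:
  β = 0.380: g = 0.0825, g' = -0.679 → β = 0.502
  β = 0.502: g = 0.0032, g' = -0.633 → β = 0.507
Converged at β = 0.507.

β = 0.507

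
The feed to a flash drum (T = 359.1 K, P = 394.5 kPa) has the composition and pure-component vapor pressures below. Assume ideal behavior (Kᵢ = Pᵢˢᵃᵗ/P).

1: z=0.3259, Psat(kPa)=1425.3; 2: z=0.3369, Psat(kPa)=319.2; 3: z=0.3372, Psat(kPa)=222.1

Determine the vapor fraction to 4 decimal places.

ψ = 0.7343

Raoult's law: Kᵢ = Pᵢˢᵃᵗ/P = Pᵢˢᵃᵗ/394.5.
  K_1 = 1425.3/394.5 = 3.612928, K_2 = 319.2/394.5 = 0.809125, K_3 = 222.1/394.5 = 0.562991
Rachford–Rice: g(ψ) = Σ zᵢ(Kᵢ−1)/(1+ψ(Kᵢ−1)) = 0.
Feasibility: ΣzᵢKᵢ = 1.6399, Σzᵢ/Kᵢ = 1.1055 — both > 1, two phases present.
Newton iteration, ψ⁰ = 0.66:
  ψ = 0.6600: g = 0.03189, g' = -0.4430 → ψ = 0.7320
  ψ = 0.7320: g = 0.00095, g' = -0.4181 → ψ = 0.7343
Converged at ψ = 0.7343.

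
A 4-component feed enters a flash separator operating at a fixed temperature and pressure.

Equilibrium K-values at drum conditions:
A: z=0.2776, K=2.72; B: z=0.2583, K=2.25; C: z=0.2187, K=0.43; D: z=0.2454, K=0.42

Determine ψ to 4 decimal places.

ψ = 0.6170

Iterate (Newton) starting at ψ = 0.5:
  ψ = 0.5000: g = 0.08058, g' = -0.6930 → ψ = 0.6163
  ψ = 0.6163: g = 0.00049, g' = -0.6911 → ψ = 0.6170
Converged at ψ = 0.6170.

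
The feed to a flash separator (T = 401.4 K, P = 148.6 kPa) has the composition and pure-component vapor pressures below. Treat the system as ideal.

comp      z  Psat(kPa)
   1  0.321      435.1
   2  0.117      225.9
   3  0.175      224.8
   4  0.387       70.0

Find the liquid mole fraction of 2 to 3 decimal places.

x_2 = 0.083

Raoult's law: Kᵢ = Pᵢˢᵃᵗ/P = Pᵢˢᵃᵗ/148.6.
  K_1 = 435.1/148.6 = 2.92799, K_2 = 225.9/148.6 = 1.52019, K_3 = 224.8/148.6 = 1.51279, K_4 = 70.0/148.6 = 0.47106
Rachford–Rice: g(V/F) = Σ zᵢ(Kᵢ−1)/(1+V/F(Kᵢ−1)) = 0.
Check two-phase: ΣzᵢKᵢ = 1.565 > 1 and Σzᵢ/Kᵢ = 1.124 > 1, so g(0) = 0.565 > 0 and g(1) = -0.124 < 0.
Newton iteration, V/F⁰ = 0.31:
  V/F = 0.310: g = 0.2724, g' = -0.680 → V/F = 0.710
  V/F = 0.710: g = 0.0434, g' = -0.532 → V/F = 0.792
  V/F = 0.792: g = -0.0005, g' = -0.547 → V/F = 0.791
Converged at V/F = 0.791.
Compositions from xᵢ = zᵢ/(1+V/F(Kᵢ−1)), yᵢ = Kᵢxᵢ:
  1: x = 0.127, y = 0.372
  2: x = 0.083, y = 0.126
  3: x = 0.124, y = 0.188
  4: x = 0.666, y = 0.313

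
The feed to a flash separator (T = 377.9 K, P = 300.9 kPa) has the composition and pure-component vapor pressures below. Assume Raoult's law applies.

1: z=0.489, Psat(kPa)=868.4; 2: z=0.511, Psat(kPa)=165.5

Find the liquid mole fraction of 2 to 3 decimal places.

x_2 = 0.807

Raoult's law: Kᵢ = Pᵢˢᵃᵗ/P = Pᵢˢᵃᵗ/300.9.
  K_1 = 868.4/300.9 = 2.88601, K_2 = 165.5/300.9 = 0.55002
Binary case is linear: z₁(K₁−1)(1+ψ(K₂−1)) + z₂(K₂−1)(1+ψ(K₁−1)) = 0
⇒ ψ = [z₁(K₁−1)+z₂(K₂−1)] / [−(K₁−1)(K₂−1)] = 0.6923/0.8487 = 0.816
Compositions from xᵢ = zᵢ/(1+ψ(Kᵢ−1)), yᵢ = Kᵢxᵢ:
  1: x = 0.193, y = 0.556
  2: x = 0.807, y = 0.444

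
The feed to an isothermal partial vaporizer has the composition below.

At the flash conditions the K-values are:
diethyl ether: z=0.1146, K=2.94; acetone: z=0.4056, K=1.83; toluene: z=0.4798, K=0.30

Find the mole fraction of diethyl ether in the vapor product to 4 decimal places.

Material balance + equilibrium reduce to Σ zᵢ(Kᵢ−1)/(1+ψ(Kᵢ−1)) = 0.
Check two-phase: ΣzᵢKᵢ = 1.2231 > 1 and Σzᵢ/Kᵢ = 1.8600 > 1, so g(0) = 0.2231 > 0 and g(1) = -0.8600 < 0.
Newton iteration, ψ⁰ = 0.46:
  ψ = 0.4600: g = -0.13426, g' = -0.7782 → ψ = 0.2875
  ψ = 0.2875: g = -0.00596, g' = -0.7284 → ψ = 0.2793
Converged at ψ = 0.2793.
Compositions from xᵢ = zᵢ/(1+ψ(Kᵢ−1)), yᵢ = Kᵢxᵢ:
  diethyl ether: x = 0.0743, y = 0.2185
  acetone: x = 0.3293, y = 0.6026
  toluene: x = 0.5964, y = 0.1789

y_diethyl ether = 0.2185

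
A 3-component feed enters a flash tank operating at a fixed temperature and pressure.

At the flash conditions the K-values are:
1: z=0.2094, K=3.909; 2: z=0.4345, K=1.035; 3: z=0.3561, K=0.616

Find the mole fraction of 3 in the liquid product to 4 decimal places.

x_3 = 0.5145

Newton–Raphson from β = 0.39:
  β = 0.3900: g = 0.13955, g' = -0.4621 → β = 0.6920
  β = 0.6920: g = 0.03079, g' = -0.2931 → β = 0.7971
  β = 0.7971: g = 0.00129, g' = -0.2704 → β = 0.8018
Converged at β = 0.8018.
Compositions from xᵢ = zᵢ/(1+β(Kᵢ−1)), yᵢ = Kᵢxᵢ:
  1: x = 0.0628, y = 0.2456
  2: x = 0.4226, y = 0.4374
  3: x = 0.5145, y = 0.3169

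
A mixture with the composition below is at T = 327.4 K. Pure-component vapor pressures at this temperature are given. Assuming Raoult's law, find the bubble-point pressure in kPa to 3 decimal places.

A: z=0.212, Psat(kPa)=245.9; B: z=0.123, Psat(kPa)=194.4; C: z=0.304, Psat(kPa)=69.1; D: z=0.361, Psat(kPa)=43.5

At the bubble point ψ → 0, so ΣzᵢKᵢ = 1 with Kᵢ = Pᵢˢᵃᵗ/P ⇒ P = ΣzᵢPᵢˢᵃᵗ.
P = 0.212·245.9 + 0.123·194.4 + 0.304·69.1 + 0.361·43.5 = 112.752 kPa

Pbub = 112.752 kPa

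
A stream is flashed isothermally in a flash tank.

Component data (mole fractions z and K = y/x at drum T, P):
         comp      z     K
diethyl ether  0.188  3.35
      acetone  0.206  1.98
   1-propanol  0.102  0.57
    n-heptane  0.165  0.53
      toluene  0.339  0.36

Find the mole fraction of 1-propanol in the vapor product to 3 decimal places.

Material balance + equilibrium reduce to Σ zᵢ(Kᵢ−1)/(1+ψ(Kᵢ−1)) = 0.
Feasibility: ΣzᵢKᵢ = 1.305, Σzᵢ/Kᵢ = 1.592 — both > 1, two phases present.
Newton–Raphson from ψ = 0.5:
  ψ = 0.500: g = -0.1377, g' = -0.702 → ψ = 0.304
  ψ = 0.304: g = 0.0031, g' = -0.759 → ψ = 0.308
Converged at ψ = 0.308.
Compositions from xᵢ = zᵢ/(1+ψ(Kᵢ−1)), yᵢ = Kᵢxᵢ:
  diethyl ether: x = 0.109, y = 0.365
  acetone: x = 0.158, y = 0.313
  1-propanol: x = 0.118, y = 0.067
  n-heptane: x = 0.193, y = 0.102
  toluene: x = 0.422, y = 0.152

y_1-propanol = 0.067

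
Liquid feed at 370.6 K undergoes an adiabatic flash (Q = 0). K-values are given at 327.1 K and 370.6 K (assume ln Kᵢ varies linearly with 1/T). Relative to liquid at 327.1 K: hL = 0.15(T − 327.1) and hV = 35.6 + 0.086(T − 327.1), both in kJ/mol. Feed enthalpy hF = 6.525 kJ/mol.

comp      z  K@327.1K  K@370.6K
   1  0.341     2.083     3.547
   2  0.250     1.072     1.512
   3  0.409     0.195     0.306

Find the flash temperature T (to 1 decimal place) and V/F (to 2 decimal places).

T = 331.7 K, V/F = 0.17

Adiabatic flash: solve Rachford–Rice at each trial T, then check hF = ψ·hV(T) + (1−ψ)·hL(T).
  T = 327.1 K: K = (2.083, 1.072, 0.195), RR gives ψ = 0.089, H_out = 3.172 kJ/mol
  T = 370.6 K: K = (3.547, 1.512, 0.306), RR gives ψ = 0.553, H_out = 24.663 kJ/mol
  T = 348.9 K: K = (2.765, 1.287, 0.248), RR gives ψ = 0.373, H_out = 16.039 kJ/mol
  T = 338.0 K: K = (2.411, 1.178, 0.221), RR gives ψ = 0.253, H_out = 10.475 kJ/mol
  T = 332.6 K: K = (2.245, 1.125, 0.208), RR gives ψ = 0.179, H_out = 7.149 kJ/mol
  T = 329.9 K: K = (2.165, 1.099, 0.201), RR gives ψ = 0.137, H_out = 5.284 kJ/mol
  T = 331.2 K: K = (2.203, 1.112, 0.204), RR gives ψ = 0.158, H_out = 6.201 kJ/mol
Linear interpolation between T = 331.2 (H_out = 6.201) and T = 332.6 (H_out = 7.149) on hF = 6.525 gives T ≈ 331.7 K, at which ψ = 0.17.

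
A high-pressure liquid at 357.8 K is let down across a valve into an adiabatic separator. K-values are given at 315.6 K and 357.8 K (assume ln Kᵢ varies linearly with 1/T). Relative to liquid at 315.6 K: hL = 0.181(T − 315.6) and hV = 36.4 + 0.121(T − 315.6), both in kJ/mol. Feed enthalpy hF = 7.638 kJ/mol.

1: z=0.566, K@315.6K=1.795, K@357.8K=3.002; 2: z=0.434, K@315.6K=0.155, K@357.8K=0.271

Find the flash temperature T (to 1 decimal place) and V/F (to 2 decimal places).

T = 319.5 K, V/F = 0.19

Adiabatic flash: solve Rachford–Rice at each trial T, then check hF = ψ·hV(T) + (1−ψ)·hL(T).
  T = 315.6 K: K = (1.795, 0.155), RR gives ψ = 0.124, H_out = 4.510 kJ/mol
  T = 357.8 K: K = (3.002, 0.271), RR gives ψ = 0.560, H_out = 26.592 kJ/mol
  T = 336.7 K: K = (2.359, 0.209), RR gives ψ = 0.396, H_out = 17.726 kJ/mol
  T = 326.1 K: K = (2.066, 0.181), RR gives ψ = 0.283, H_out = 12.038 kJ/mol
  T = 320.9 K: K = (1.929, 0.168), RR gives ψ = 0.213, H_out = 8.638 kJ/mol
  T = 318.2 K: K = (1.860, 0.161), RR gives ψ = 0.170, H_out = 6.636 kJ/mol
  T = 319.5 K: K = (1.893, 0.164), RR gives ψ = 0.191, H_out = 7.624 kJ/mol
Linear interpolation between T = 319.5 (H_out = 7.624) and T = 320.9 (H_out = 8.638) on hF = 7.638 gives T ≈ 319.5 K, at which ψ = 0.19.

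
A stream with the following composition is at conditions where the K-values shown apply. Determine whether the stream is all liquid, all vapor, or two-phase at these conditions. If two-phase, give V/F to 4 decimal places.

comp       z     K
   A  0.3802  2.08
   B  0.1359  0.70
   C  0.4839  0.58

two-phase, V/F = 0.3892

ΣzᵢKᵢ = 1.1666; Σzᵢ/Kᵢ = 1.2112.
Both exceed 1, so a two-phase solution exists.
Material balance + equilibrium reduce to Σ zᵢ(Kᵢ−1)/(1+ψ(Kᵢ−1)) = 0.
Newton iteration, ψ⁰ = 0.4:
  ψ = 0.4000: g = -0.00386, g' = -0.3554 → ψ = 0.3891
  ψ = 0.3891: g = 0.00001, g' = -0.3575 → ψ = 0.3892
Converged at ψ = 0.3892.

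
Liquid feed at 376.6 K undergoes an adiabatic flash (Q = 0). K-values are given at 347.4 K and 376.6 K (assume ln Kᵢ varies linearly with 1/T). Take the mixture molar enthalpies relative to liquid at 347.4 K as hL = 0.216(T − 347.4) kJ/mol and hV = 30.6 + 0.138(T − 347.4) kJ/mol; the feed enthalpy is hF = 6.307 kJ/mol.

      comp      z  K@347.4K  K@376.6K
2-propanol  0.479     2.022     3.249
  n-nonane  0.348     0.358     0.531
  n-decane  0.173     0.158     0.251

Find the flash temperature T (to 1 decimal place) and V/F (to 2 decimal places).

T = 348.9 K, V/F = 0.20

Adiabatic flash: solve Rachford–Rice at each trial T, then check hF = ψ·hV(T) + (1−ψ)·hL(T).
  T = 347.4 K: K = (2.022, 0.358, 0.158), RR gives ψ = 0.165, H_out = 5.042 kJ/mol
  T = 376.6 K: K = (3.249, 0.531, 0.251), RR gives ψ = 0.596, H_out = 23.178 kJ/mol
  T = 362.0 K: K = (2.588, 0.439, 0.201), RR gives ψ = 0.412, H_out = 15.294 kJ/mol
  T = 354.7 K: K = (2.293, 0.397, 0.179), RR gives ψ = 0.302, H_out = 10.654 kJ/mol
  T = 351.0 K: K = (2.153, 0.377, 0.168), RR gives ψ = 0.237, H_out = 7.969 kJ/mol
  T = 349.2 K: K = (2.087, 0.368, 0.163), RR gives ψ = 0.202, H_out = 6.551 kJ/mol
Linear interpolation between T = 347.4 (H_out = 5.042) and T = 349.2 (H_out = 6.551) on hF = 6.307 gives T ≈ 348.9 K, at which ψ = 0.20.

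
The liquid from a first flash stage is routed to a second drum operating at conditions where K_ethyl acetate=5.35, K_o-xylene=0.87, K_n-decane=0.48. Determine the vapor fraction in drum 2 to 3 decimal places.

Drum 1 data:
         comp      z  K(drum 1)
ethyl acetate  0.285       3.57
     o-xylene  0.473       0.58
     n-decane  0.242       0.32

V/F (drum 2) = 0.391

Drum 1:
Let ψ₁ = V/F and solve Σ zᵢ(Kᵢ−1)/(1+ψ₁(Kᵢ−1)) = 0.
Check two-phase: ΣzᵢKᵢ = 1.369 > 1 and Σzᵢ/Kᵢ = 1.652 > 1, so g(0) = 0.369 > 0 and g(1) = -0.652 < 0.
Newton iteration, ψ₁⁰ = 0.64:
  ψ₁ = 0.640: g = -0.2861, g' = -0.776 → ψ₁ = 0.271
  ψ₁ = 0.271: g = 0.0056, g' = -0.928 → ψ₁ = 0.277
Converged at ψ₁ = 0.277.
Drum-1 compositions:
  ethyl acetate: x = 0.166, y = 0.594
  o-xylene: x = 0.535, y = 0.311
  n-decane: x = 0.298, y = 0.095
Drum-2 feed = drum-1 liquid: z₂ = (0.1664, 0.5354, 0.2982).
Drum 2:
Material balance + equilibrium reduce to Σ zᵢ(Kᵢ−1)/(1+ψ₂(Kᵢ−1)) = 0.
Feasibility: ΣzᵢKᵢ = 1.499, Σzᵢ/Kᵢ = 1.268 — both > 1, two phases present.
Newton iteration, ψ₂⁰ = 0.5:
  ψ₂ = 0.500: g = -0.0560, g' = -0.470 → ψ₂ = 0.381
  ψ₂ = 0.381: g = 0.0059, g' = -0.582 → ψ₂ = 0.391
Converged at ψ₂ = 0.391.
  ethyl acetate: x = 0.062, y = 0.330
  o-xylene: x = 0.564, y = 0.491
  n-decane: x = 0.374, y = 0.180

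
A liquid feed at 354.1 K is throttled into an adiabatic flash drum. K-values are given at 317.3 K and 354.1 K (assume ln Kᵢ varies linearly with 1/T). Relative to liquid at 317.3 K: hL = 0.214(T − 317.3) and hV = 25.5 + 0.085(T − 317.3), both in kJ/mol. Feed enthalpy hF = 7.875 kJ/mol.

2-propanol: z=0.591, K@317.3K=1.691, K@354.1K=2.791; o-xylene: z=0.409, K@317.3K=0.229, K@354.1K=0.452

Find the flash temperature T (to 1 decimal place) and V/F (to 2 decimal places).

T = 321.6 K, V/F = 0.28

Adiabatic flash: solve Rachford–Rice at each trial T, then check hF = ψ·hV(T) + (1−ψ)·hL(T).
  T = 317.3 K: K = (1.691, 0.229), RR gives ψ = 0.175, H_out = 4.453 kJ/mol
  T = 354.1 K: K = (2.791, 0.452), RR gives ψ = 0.850, H_out = 25.517 kJ/mol
  T = 335.7 K: K = (2.202, 0.328), RR gives ψ = 0.539, H_out = 16.404 kJ/mol
  T = 326.5 K: K = (1.937, 0.275), RR gives ψ = 0.379, H_out = 11.186 kJ/mol
  T = 321.9 K: K = (1.812, 0.251), RR gives ψ = 0.286, H_out = 8.097 kJ/mol
  T = 319.6 K: K = (1.751, 0.240), RR gives ψ = 0.233, H_out = 6.361 kJ/mol
Linear interpolation between T = 319.6 (H_out = 6.361) and T = 321.9 (H_out = 8.097) on hF = 7.875 gives T ≈ 321.6 K, at which ψ = 0.28.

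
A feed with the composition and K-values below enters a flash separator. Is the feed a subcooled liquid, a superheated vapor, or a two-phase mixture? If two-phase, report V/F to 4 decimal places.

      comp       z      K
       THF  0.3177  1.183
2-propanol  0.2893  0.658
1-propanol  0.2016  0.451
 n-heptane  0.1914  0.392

ΣzᵢKᵢ = 0.7321; Σzᵢ/Kᵢ = 1.6435.
Since ΣzᵢKᵢ < 1 the mixture is below its bubble point — single liquid phase.

subcooled liquid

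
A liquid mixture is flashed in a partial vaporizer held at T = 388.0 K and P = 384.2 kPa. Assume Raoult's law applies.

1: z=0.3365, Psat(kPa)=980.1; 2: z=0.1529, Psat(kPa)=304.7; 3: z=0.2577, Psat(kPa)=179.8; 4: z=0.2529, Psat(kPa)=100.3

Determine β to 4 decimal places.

β = 0.1904

Raoult's law: Kᵢ = Pᵢˢᵃᵗ/P = Pᵢˢᵃᵗ/384.2.
  K_1 = 980.1/384.2 = 2.551015, K_2 = 304.7/384.2 = 0.793077, K_3 = 179.8/384.2 = 0.467985, K_4 = 100.3/384.2 = 0.261062
Let β = V/F and solve Σ zᵢ(Kᵢ−1)/(1+β(Kᵢ−1)) = 0.
Check two-phase: ΣzᵢKᵢ = 1.1663 > 1 and Σzᵢ/Kᵢ = 1.8441 > 1, so g(0) = 0.1663 > 0 and g(1) = -0.8441 < 0.
Newton–Raphson from β = 0.66:
  β = 0.6600: g = -0.35481, g' = -0.9058 → β = 0.2683
  β = 0.2683: g = -0.05798, g' = -0.7251 → β = 0.1884
  β = 0.1884: g = 0.00153, g' = -0.7684 → β = 0.1903
Converged at β = 0.1904.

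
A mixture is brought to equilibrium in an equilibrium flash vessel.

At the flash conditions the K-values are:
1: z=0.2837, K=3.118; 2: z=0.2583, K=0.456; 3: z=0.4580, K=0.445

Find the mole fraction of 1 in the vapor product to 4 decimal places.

y_1 = 0.6437

Newton–Raphson from ψ = 0.56:
  ψ = 0.5600: g = -0.29603, g' = -0.7214 → ψ = 0.1496
  ψ = 0.1496: g = 0.02608, g' = -0.9922 → ψ = 0.1759
  ψ = 0.1759: g = 0.00067, g' = -0.9422 → ψ = 0.1766
Converged at ψ = 0.1766.
Compositions from xᵢ = zᵢ/(1+ψ(Kᵢ−1)), yᵢ = Kᵢxᵢ:
  1: x = 0.2065, y = 0.6437
  2: x = 0.2858, y = 0.1303
  3: x = 0.5078, y = 0.2260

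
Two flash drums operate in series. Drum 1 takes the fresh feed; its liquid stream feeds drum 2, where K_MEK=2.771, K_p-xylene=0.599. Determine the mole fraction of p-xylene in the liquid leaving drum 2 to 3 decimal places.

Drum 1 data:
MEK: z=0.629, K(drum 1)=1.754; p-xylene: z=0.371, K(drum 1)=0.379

Drum 1:
Rachford–Rice: g(ψ₁) = Σ zᵢ(Kᵢ−1)/(1+ψ₁(Kᵢ−1)) = 0.
g(0) = ΣzᵢKᵢ − 1 = 0.244 and g(1) = 1 − Σzᵢ/Kᵢ = -0.338, so a root lies in (0, 1).
Binary case is linear: z₁(K₁−1)(1+ψ₁(K₂−1)) + z₂(K₂−1)(1+ψ₁(K₁−1)) = 0
⇒ ψ₁ = [z₁(K₁−1)+z₂(K₂−1)] / [−(K₁−1)(K₂−1)] = 0.2439/0.4682 = 0.521
Drum-1 compositions:
  MEK: x = 0.452, y = 0.792
  p-xylene: x = 0.548, y = 0.208
Drum-2 feed = drum-1 liquid: z₂ = (0.4516, 0.5484).
Drum 2:
Newton iteration, ψ₂⁰ = 0.5:
  ψ₂ = 0.500: g = 0.1492, g' = -0.536 → ψ₂ = 0.778
  ψ₂ = 0.778: g = 0.0167, g' = -0.437 → ψ₂ = 0.816
  ψ₂ = 0.816: g = 0.0001, g' = -0.432 → ψ₂ = 0.817
Converged at ψ₂ = 0.817.
  MEK: x = 0.185, y = 0.512
  p-xylene: x = 0.815, y = 0.488

x_p-xylene (drum 2) = 0.815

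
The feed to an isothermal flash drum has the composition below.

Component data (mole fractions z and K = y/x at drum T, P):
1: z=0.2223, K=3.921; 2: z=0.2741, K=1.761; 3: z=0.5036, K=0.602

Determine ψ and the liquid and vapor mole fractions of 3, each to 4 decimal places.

Let ψ = V/F and solve Σ zᵢ(Kᵢ−1)/(1+ψ(Kᵢ−1)) = 0.
g(0) = ΣzᵢKᵢ − 1 = 0.6575 and g(1) = 1 − Σzᵢ/Kᵢ = -0.0489, so a root lies in (0, 1).
Newton–Raphson from ψ = 0.5:
  ψ = 0.5000: g = 0.16477, g' = -0.5209 → ψ = 0.8163
  ψ = 0.8163: g = 0.02363, g' = -0.4010 → ψ = 0.8752
  ψ = 0.8752: g = 0.00020, g' = -0.3950 → ψ = 0.8757
Converged at ψ = 0.8757.
Compositions from xᵢ = zᵢ/(1+ψ(Kᵢ−1)), yᵢ = Kᵢxᵢ:
  1: x = 0.0625, y = 0.2450
  2: x = 0.1645, y = 0.2897
  3: x = 0.7730, y = 0.4654

ψ = 0.8757, x_3 = 0.7730, y_3 = 0.4654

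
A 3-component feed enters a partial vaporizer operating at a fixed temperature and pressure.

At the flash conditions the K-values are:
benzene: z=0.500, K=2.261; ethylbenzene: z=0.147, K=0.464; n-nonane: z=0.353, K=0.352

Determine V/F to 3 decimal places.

Newton–Raphson from V/F = 0.5:
  V/F = 0.500: g = -0.0593, g' = -0.702 → V/F = 0.416
  V/F = 0.416: g = -0.0007, g' = -0.690 → V/F = 0.415
Converged at V/F = 0.415.

V/F = 0.415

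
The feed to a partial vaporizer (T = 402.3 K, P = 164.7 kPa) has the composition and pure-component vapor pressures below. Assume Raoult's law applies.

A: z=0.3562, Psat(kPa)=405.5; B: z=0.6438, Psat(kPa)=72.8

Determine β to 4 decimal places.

β = 0.1980

Raoult's law: Kᵢ = Pᵢˢᵃᵗ/P = Pᵢˢᵃᵗ/164.7.
  K_A = 405.5/164.7 = 2.462052, K_B = 72.8/164.7 = 0.442016
Binary case is linear: z₁(K₁−1)(1+β(K₂−1)) + z₂(K₂−1)(1+β(K₁−1)) = 0
⇒ β = [z₁(K₁−1)+z₂(K₂−1)] / [−(K₁−1)(K₂−1)] = 0.16155/0.81580 = 0.1980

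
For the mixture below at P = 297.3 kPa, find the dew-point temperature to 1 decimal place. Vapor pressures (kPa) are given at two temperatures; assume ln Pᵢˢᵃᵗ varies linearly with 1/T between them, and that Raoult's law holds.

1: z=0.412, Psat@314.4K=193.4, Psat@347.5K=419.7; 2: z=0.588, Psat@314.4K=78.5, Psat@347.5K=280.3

Dew-point temperature: Σzᵢ·P/Pᵢˢᵃᵗ(T) = 1. Interpolate ln Pᵢˢᵃᵗ = aᵢ + bᵢ/T.
  T = 314.4 K: ΣzᵢP/Pᵢˢᵃᵗ = 2.8602
  T = 347.5 K: ΣzᵢP/Pᵢˢᵃᵗ = 0.9155
  T = 330.9 K: ΣzᵢP/Pᵢˢᵃᵗ = 1.5659
  T = 339.2 K: ΣzᵢP/Pᵢˢᵃᵗ = 1.1878
  T = 343.4 K: ΣzᵢP/Pᵢˢᵃᵗ = 1.0392
  T = 345.4 K: ΣzᵢP/Pᵢˢᵃᵗ = 0.9764
Interpolating between 343.4 K and 345.4 K gives T ≈ 344.6 K.

T = 344.6 K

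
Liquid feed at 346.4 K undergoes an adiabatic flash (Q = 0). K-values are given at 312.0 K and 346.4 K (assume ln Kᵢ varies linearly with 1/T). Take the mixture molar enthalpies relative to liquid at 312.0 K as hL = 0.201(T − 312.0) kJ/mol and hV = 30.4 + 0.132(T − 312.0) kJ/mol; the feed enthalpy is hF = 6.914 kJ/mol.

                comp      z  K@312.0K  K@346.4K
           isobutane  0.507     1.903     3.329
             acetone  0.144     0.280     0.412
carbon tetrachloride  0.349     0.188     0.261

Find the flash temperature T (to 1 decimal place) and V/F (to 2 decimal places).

Adiabatic flash: solve Rachford–Rice at each trial T, then check hF = ψ·hV(T) + (1−ψ)·hL(T).
  T = 312.0 K: K = (1.903, 0.280, 0.188), RR gives ψ = 0.100, H_out = 3.029 kJ/mol
  T = 346.4 K: K = (3.329, 0.412, 0.261), RR gives ψ = 0.514, H_out = 21.325 kJ/mol
  T = 329.2 K: K = (2.554, 0.343, 0.223), RR gives ψ = 0.365, H_out = 14.122 kJ/mol
  T = 320.6 K: K = (2.213, 0.311, 0.205), RR gives ψ = 0.257, H_out = 9.384 kJ/mol
  T = 316.3 K: K = (2.054, 0.295, 0.197), RR gives ψ = 0.187, H_out = 6.482 kJ/mol
  T = 318.5 K: K = (2.135, 0.303, 0.201), RR gives ψ = 0.224, H_out = 8.024 kJ/mol
Linear interpolation between T = 316.3 (H_out = 6.482) and T = 318.5 (H_out = 8.024) on hF = 6.914 gives T ≈ 316.9 K, at which ψ = 0.20.

T = 316.9 K, V/F = 0.20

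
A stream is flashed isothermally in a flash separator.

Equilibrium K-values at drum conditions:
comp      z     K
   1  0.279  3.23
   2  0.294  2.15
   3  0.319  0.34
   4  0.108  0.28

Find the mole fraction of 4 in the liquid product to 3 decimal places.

Let ψ = V/F and solve Σ zᵢ(Kᵢ−1)/(1+ψ(Kᵢ−1)) = 0.
Feasibility: ΣzᵢKᵢ = 1.672, Σzᵢ/Kᵢ = 1.547 — both > 1, two phases present.
Newton–Raphson from ψ = 0.47:
  ψ = 0.470: g = 0.1005, g' = -0.915 → ψ = 0.580
  ψ = 0.580: g = -0.0004, g' = -0.933 → ψ = 0.579
Converged at ψ = 0.579.
Compositions from xᵢ = zᵢ/(1+ψ(Kᵢ−1)), yᵢ = Kᵢxᵢ:
  1: x = 0.122, y = 0.393
  2: x = 0.176, y = 0.379
  3: x = 0.517, y = 0.176
  4: x = 0.185, y = 0.052

x_4 = 0.185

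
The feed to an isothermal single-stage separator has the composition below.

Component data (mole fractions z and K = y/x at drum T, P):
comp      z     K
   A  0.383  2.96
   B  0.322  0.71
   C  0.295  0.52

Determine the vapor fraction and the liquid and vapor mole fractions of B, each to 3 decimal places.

ψ = 0.670, x_B = 0.400, y_B = 0.284

Material balance + equilibrium reduce to Σ zᵢ(Kᵢ−1)/(1+ψ(Kᵢ−1)) = 0.
Feasibility: ΣzᵢKᵢ = 1.516, Σzᵢ/Kᵢ = 1.150 — both > 1, two phases present.
Iterate (Newton) starting at ψ = 0.5:
  ψ = 0.500: g = 0.0836, g' = -0.530 → ψ = 0.658
  ψ = 0.658: g = 0.0056, g' = -0.467 → ψ = 0.670
Converged at ψ = 0.670.
Compositions from xᵢ = zᵢ/(1+ψ(Kᵢ−1)), yᵢ = Kᵢxᵢ:
  A: x = 0.166, y = 0.490
  B: x = 0.400, y = 0.284
  C: x = 0.435, y = 0.226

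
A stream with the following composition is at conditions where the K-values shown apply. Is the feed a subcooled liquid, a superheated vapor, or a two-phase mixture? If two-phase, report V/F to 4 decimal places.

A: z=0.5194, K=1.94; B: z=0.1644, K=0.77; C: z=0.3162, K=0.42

ΣzᵢKᵢ = 1.2670; Σzᵢ/Kᵢ = 1.2341.
Both exceed 1, so a two-phase solution exists.
Material balance + equilibrium reduce to Σ zᵢ(Kᵢ−1)/(1+ψ(Kᵢ−1)) = 0.
Iterate (Newton) starting at ψ = 0.57:
  ψ = 0.5700: g = 0.00042, g' = -0.4435 → ψ = 0.5709
Converged at ψ = 0.5709.

two-phase, V/F = 0.5709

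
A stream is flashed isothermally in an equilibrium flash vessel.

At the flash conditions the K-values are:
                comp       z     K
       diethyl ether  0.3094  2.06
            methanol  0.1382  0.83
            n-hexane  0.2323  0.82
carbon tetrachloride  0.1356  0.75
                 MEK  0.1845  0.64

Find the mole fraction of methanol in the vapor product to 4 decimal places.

y_methanol = 0.1281

Material balance + equilibrium reduce to Σ zᵢ(Kᵢ−1)/(1+V/F(Kᵢ−1)) = 0.
Feasibility: ΣzᵢKᵢ = 1.1623, Σzᵢ/Kᵢ = 1.0691 — both > 1, two phases present.
Iterate (Newton) starting at V/F = 0.36:
  V/F = 0.3600: g = 0.05408, g' = -0.2371 → V/F = 0.5881
  V/F = 0.5881: g = 0.00515, g' = -0.1964 → V/F = 0.6143
  V/F = 0.6143: g = 0.00004, g' = -0.1932 → V/F = 0.6146
Converged at V/F = 0.6146.
Compositions from xᵢ = zᵢ/(1+V/F(Kᵢ−1)), yᵢ = Kᵢxᵢ:
  diethyl ether: x = 0.1874, y = 0.3859
  methanol: x = 0.1543, y = 0.1281
  n-hexane: x = 0.2612, y = 0.2142
  carbon tetrachloride: x = 0.1602, y = 0.1202
  MEK: x = 0.2369, y = 0.1516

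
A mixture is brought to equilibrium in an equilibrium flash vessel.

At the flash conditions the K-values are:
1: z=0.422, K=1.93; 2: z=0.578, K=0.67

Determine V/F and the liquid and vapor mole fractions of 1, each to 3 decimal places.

Material balance + equilibrium reduce to Σ zᵢ(Kᵢ−1)/(1+V/F(Kᵢ−1)) = 0.
g(0) = ΣzᵢKᵢ − 1 = 0.202 and g(1) = 1 − Σzᵢ/Kᵢ = -0.081, so a root lies in (0, 1).
Binary case is linear: z₁(K₁−1)(1+V/F(K₂−1)) + z₂(K₂−1)(1+V/F(K₁−1)) = 0
⇒ V/F = [z₁(K₁−1)+z₂(K₂−1)] / [−(K₁−1)(K₂−1)] = 0.2017/0.3069 = 0.657
Compositions from xᵢ = zᵢ/(1+V/F(Kᵢ−1)), yᵢ = Kᵢxᵢ:
  1: x = 0.262, y = 0.505
  2: x = 0.738, y = 0.495

V/F = 0.657, x_1 = 0.262, y_1 = 0.505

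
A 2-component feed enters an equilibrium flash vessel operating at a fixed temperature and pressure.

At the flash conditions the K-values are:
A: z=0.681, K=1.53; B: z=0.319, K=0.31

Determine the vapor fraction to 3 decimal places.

ψ = 0.385

Let ψ = V/F and solve Σ zᵢ(Kᵢ−1)/(1+ψ(Kᵢ−1)) = 0.
Check two-phase: ΣzᵢKᵢ = 1.141 > 1 and Σzᵢ/Kᵢ = 1.474 > 1, so g(0) = 0.141 > 0 and g(1) = -0.474 < 0.
Newton iteration, ψ⁰ = 0.58:
  ψ = 0.580: g = -0.0909, g' = -0.534 → ψ = 0.410
  ψ = 0.410: g = -0.0104, g' = -0.424 → ψ = 0.385
Converged at ψ = 0.385.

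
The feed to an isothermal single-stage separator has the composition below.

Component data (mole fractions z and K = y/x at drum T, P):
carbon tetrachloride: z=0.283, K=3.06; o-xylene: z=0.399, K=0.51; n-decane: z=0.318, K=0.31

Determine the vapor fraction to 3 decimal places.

ψ = 0.140

Rachford–Rice: g(ψ) = Σ zᵢ(Kᵢ−1)/(1+ψ(Kᵢ−1)) = 0.
Feasibility: ΣzᵢKᵢ = 1.168, Σzᵢ/Kᵢ = 1.901 — both > 1, two phases present.
Newton iteration, ψ⁰ = 0.37:
  ψ = 0.370: g = -0.2026, g' = -0.803 → ψ = 0.118
  ψ = 0.118: g = 0.0231, g' = -1.065 → ψ = 0.139
  ψ = 0.139: g = 0.0005, g' = -1.021 → ψ = 0.140
Converged at ψ = 0.140.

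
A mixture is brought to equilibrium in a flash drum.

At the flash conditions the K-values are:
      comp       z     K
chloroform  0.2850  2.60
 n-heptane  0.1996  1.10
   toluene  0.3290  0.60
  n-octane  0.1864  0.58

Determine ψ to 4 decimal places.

Iterate (Newton) starting at ψ = 0.33:
  ψ = 0.3300: g = 0.07525, g' = -0.4285 → ψ = 0.5056
  ψ = 0.5056: g = 0.00672, g' = -0.3605 → ψ = 0.5242
  ψ = 0.5242: g = 0.00004, g' = -0.3559 → ψ = 0.5244
Converged at ψ = 0.5244.

ψ = 0.5244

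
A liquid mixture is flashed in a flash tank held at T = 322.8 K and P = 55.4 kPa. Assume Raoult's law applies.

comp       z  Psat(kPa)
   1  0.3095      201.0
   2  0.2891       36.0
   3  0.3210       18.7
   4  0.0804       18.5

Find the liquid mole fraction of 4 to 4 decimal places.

x_4 = 0.1013

Raoult's law: Kᵢ = Pᵢˢᵃᵗ/P = Pᵢˢᵃᵗ/55.4.
  K_1 = 201.0/55.4 = 3.628159, K_2 = 36.0/55.4 = 0.649819, K_3 = 18.7/55.4 = 0.337545, K_4 = 18.5/55.4 = 0.333935
Let ψ = V/F and solve Σ zᵢ(Kᵢ−1)/(1+ψ(Kᵢ−1)) = 0.
Feasibility: ΣzᵢKᵢ = 1.4460, Σzᵢ/Kᵢ = 1.7219 — both > 1, two phases present.
Newton iteration, ψ⁰ = 0.61:
  ψ = 0.6100: g = -0.26332, g' = -0.8707 → ψ = 0.3076
  ψ = 0.3076: g = 0.00194, g' = -0.9769 → ψ = 0.3096
Converged at ψ = 0.3096.
Compositions from xᵢ = zᵢ/(1+ψ(Kᵢ−1)), yᵢ = Kᵢxᵢ:
  1: x = 0.1707, y = 0.6192
  2: x = 0.3242, y = 0.2107
  3: x = 0.4038, y = 0.1363
  4: x = 0.1013, y = 0.0338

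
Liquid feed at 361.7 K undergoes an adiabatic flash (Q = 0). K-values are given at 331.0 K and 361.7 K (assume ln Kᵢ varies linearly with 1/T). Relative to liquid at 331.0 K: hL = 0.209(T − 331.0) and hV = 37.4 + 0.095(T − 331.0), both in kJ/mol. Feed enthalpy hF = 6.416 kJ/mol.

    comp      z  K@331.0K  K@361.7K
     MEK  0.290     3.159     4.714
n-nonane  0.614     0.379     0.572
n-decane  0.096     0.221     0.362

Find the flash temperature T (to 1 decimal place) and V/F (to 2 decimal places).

T = 334.2 K, V/F = 0.16

Adiabatic flash: solve Rachford–Rice at each trial T, then check hF = ψ·hV(T) + (1−ψ)·hL(T).
  T = 331.0 K: K = (3.159, 0.379, 0.221), RR gives ψ = 0.122, H_out = 4.575 kJ/mol
  T = 361.7 K: K = (4.714, 0.572, 0.362), RR gives ψ = 0.440, H_out = 21.331 kJ/mol
  T = 346.4 K: K = (3.896, 0.470, 0.286), RR gives ψ = 0.276, H_out = 13.069 kJ/mol
  T = 338.7 K: K = (3.517, 0.423, 0.252), RR gives ψ = 0.201, H_out = 8.936 kJ/mol
  T = 334.9 K: K = (3.337, 0.401, 0.236), RR gives ψ = 0.163, H_out = 6.825 kJ/mol
  T = 332.9 K: K = (3.245, 0.390, 0.228), RR gives ψ = 0.142, H_out = 5.683 kJ/mol
Linear interpolation between T = 332.9 (H_out = 5.683) and T = 334.9 (H_out = 6.825) on hF = 6.416 gives T ≈ 334.2 K, at which ψ = 0.16.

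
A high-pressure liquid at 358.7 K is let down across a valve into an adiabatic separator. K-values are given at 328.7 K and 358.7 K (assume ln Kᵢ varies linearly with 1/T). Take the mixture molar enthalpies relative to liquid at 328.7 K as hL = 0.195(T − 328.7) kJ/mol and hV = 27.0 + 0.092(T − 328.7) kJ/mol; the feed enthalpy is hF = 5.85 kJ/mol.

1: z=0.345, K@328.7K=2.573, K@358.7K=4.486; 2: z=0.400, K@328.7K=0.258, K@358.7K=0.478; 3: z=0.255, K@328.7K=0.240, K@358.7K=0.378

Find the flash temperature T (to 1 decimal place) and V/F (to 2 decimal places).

T = 336.7 K, V/F = 0.16

Adiabatic flash: solve Rachford–Rice at each trial T, then check hF = ψ·hV(T) + (1−ψ)·hL(T).
  T = 328.7 K: K = (2.573, 0.258, 0.240), RR gives ψ = 0.044, H_out = 1.194 kJ/mol
  T = 358.7 K: K = (4.486, 0.478, 0.378), RR gives ψ = 0.426, H_out = 16.028 kJ/mol
  T = 343.7 K: K = (3.439, 0.356, 0.304), RR gives ψ = 0.251, H_out = 9.307 kJ/mol
  T = 336.2 K: K = (2.984, 0.304, 0.271), RR gives ψ = 0.157, H_out = 5.570 kJ/mol
  T = 339.9 K: K = (3.203, 0.329, 0.287), RR gives ψ = 0.205, H_out = 7.470 kJ/mol
  T = 338.0 K: K = (3.089, 0.316, 0.279), RR gives ψ = 0.180, H_out = 6.510 kJ/mol
Linear interpolation between T = 336.2 (H_out = 5.570) and T = 338.0 (H_out = 6.510) on hF = 5.85 gives T ≈ 336.7 K, at which ψ = 0.16.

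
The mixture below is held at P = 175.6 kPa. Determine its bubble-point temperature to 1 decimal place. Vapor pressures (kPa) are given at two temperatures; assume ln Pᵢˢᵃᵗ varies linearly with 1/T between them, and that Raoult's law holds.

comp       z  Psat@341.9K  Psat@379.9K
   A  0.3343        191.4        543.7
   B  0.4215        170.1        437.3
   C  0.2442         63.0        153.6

T = 347.2 K

Bubble-point temperature: ΣzᵢPᵢˢᵃᵗ(T) = P. Interpolate ln Pᵢˢᵃᵗ = aᵢ + bᵢ/T.
  T = 341.9 K: ΣzᵢPᵢˢᵃᵗ = 151.07 kPa
  T = 379.9 K: ΣzᵢPᵢˢᵃᵗ = 403.59 kPa
  T = 360.9 K: ΣzᵢPᵢˢᵃᵗ = 253.29 kPa
  T = 351.4 K: ΣzᵢPᵢˢᵃᵗ = 196.96 kPa
  T = 346.6 K: ΣzᵢPᵢˢᵃᵗ = 172.56 kPa
  T = 349.0 K: ΣzᵢPᵢˢᵃᵗ = 184.44 kPa
Interpolating between 346.6 K and 349.0 K gives T ≈ 347.2 K.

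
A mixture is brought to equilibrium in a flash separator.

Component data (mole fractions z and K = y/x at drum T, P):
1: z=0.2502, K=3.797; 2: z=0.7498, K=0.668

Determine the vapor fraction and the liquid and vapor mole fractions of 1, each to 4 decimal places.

ψ = 0.4855, x_1 = 0.1061, y_1 = 0.4029

Material balance + equilibrium reduce to Σ zᵢ(Kᵢ−1)/(1+ψ(Kᵢ−1)) = 0.
Feasibility: ΣzᵢKᵢ = 1.4509, Σzᵢ/Kᵢ = 1.1883 — both > 1, two phases present.
Newton–Raphson from ψ = 0.67:
  ψ = 0.6700: g = -0.07665, g' = -0.3737 → ψ = 0.4649
  ψ = 0.4649: g = 0.00987, g' = -0.4855 → ψ = 0.4852
  ψ = 0.4852: g = 0.00016, g' = -0.4697 → ψ = 0.4855
Converged at ψ = 0.4855.
Compositions from xᵢ = zᵢ/(1+ψ(Kᵢ−1)), yᵢ = Kᵢxᵢ:
  1: x = 0.1061, y = 0.4029
  2: x = 0.8939, y = 0.5971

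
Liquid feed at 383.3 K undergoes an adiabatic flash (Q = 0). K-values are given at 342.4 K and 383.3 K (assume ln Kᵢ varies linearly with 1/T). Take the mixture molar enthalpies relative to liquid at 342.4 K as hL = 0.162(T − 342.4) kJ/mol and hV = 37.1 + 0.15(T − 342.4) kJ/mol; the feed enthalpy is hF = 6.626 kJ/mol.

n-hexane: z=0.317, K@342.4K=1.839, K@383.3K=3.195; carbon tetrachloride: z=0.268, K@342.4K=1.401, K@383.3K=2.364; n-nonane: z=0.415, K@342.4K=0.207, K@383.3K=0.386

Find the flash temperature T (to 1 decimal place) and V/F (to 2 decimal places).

Adiabatic flash: solve Rachford–Rice at each trial T, then check hF = ψ·hV(T) + (1−ψ)·hL(T).
  T = 342.4 K: K = (1.839, 1.401, 0.207), RR gives ψ = 0.084, H_out = 3.105 kJ/mol
  T = 383.3 K: K = (3.195, 2.364, 0.386), RR gives ψ = 0.717, H_out = 32.872 kJ/mol
  T = 362.9 K: K = (2.464, 1.848, 0.288), RR gives ψ = 0.462, H_out = 20.333 kJ/mol
  T = 352.6 K: K = (2.136, 1.614, 0.245), RR gives ψ = 0.304, H_out = 12.886 kJ/mol
  T = 347.5 K: K = (1.984, 1.506, 0.226), RR gives ψ = 0.205, H_out = 8.437 kJ/mol
  T = 344.9 K: K = (1.909, 1.452, 0.216), RR gives ψ = 0.147, H_out = 5.855 kJ/mol
  T = 346.2 K: K = (1.947, 1.478, 0.221), RR gives ψ = 0.177, H_out = 7.177 kJ/mol
  T = 345.5 K: K = (1.926, 1.464, 0.218), RR gives ψ = 0.161, H_out = 6.474 kJ/mol
  T = 345.9 K: K = (1.938, 1.472, 0.220), RR gives ψ = 0.170, H_out = 6.878 kJ/mol
  T = 345.7 K: K = (1.932, 1.468, 0.219), RR gives ψ = 0.166, H_out = 6.677 kJ/mol
Linear interpolation between T = 345.5 (H_out = 6.474) and T = 345.7 (H_out = 6.677) on hF = 6.626 gives T ≈ 345.6 K, at which ψ = 0.16.

T = 345.6 K, V/F = 0.16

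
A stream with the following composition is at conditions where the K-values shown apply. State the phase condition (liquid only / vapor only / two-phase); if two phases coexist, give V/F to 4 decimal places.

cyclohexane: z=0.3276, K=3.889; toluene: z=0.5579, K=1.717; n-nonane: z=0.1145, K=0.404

ΣzᵢKᵢ = 2.2782; Σzᵢ/Kᵢ = 0.6926.
Since Σzᵢ/Kᵢ < 1 the mixture is above its dew point — single vapor phase.

vapor only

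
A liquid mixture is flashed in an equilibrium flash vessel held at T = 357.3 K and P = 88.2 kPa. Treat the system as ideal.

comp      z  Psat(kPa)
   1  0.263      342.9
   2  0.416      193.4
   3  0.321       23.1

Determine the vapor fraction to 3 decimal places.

ψ = 0.727

Raoult's law: Kᵢ = Pᵢˢᵃᵗ/P = Pᵢˢᵃᵗ/88.2.
  K_1 = 342.9/88.2 = 3.88776, K_2 = 193.4/88.2 = 2.19274, K_3 = 23.1/88.2 = 0.26190
Material balance + equilibrium reduce to Σ zᵢ(Kᵢ−1)/(1+ψ(Kᵢ−1)) = 0.
Check two-phase: ΣzᵢKᵢ = 2.019 > 1 and Σzᵢ/Kᵢ = 1.483 > 1, so g(0) = 1.019 > 0 and g(1) = -0.483 < 0.
Newton–Raphson from ψ = 0.5:
  ψ = 0.500: g = 0.2461, g' = -1.039 → ψ = 0.737
  ψ = 0.737: g = -0.0126, g' = -1.232 → ψ = 0.727
Converged at ψ = 0.727.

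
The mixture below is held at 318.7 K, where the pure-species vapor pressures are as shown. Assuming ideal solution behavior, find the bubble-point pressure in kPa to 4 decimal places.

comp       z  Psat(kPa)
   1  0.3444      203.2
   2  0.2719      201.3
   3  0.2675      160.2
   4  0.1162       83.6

At the bubble point ψ → 0, so ΣzᵢKᵢ = 1 with Kᵢ = Pᵢˢᵃᵗ/P ⇒ P = ΣzᵢPᵢˢᵃᵗ.
P = 0.3444·203.2 + 0.2719·201.3 + 0.2675·160.2 + 0.1162·83.6 = 177.2834 kPa

Pbub = 177.2834 kPa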